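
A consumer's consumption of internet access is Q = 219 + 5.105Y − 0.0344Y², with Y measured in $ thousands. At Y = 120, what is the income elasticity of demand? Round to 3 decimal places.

At Y = 120: Q = 336.2400.
dQ/dY = 5.105 − 0.0688Y = -3.15100.
η = (dQ/dY)·(Y/Q) = -3.15100 × (120/336.2400) = -1.125.

-1.125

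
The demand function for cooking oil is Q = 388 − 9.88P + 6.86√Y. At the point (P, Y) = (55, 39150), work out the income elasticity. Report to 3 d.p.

0.565

At P = 55, Y = 39150: Q = 1201.944.
Holding P constant, ∂Q/∂Y = 6.86/(2√Y) = 0.0173352.
η_Y = (∂Q/∂Y)·(Y/Q) = 0.0173352 × (39150/1201.944) = 0.565.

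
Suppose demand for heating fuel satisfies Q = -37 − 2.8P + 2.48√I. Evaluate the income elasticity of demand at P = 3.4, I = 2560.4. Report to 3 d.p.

0.795

At P = 3.4, I = 2560.4: Q = 78.969.
Holding P constant, ∂Q/∂I = 2.48/(2√I) = 0.0245057.
η_I = (∂Q/∂I)·(I/Q) = 0.0245057 × (2560.4/78.969) = 0.795.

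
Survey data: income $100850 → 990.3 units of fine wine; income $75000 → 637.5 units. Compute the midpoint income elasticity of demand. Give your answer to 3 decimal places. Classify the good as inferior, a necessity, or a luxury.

ΔQ = 637.5 − 990.3 = -352.8; midpoint Q̄ = (990.3 + 637.5)/2 = 813.9.
ΔI = 75000 − 100850 = -25850; midpoint Ī = (100850 + 75000)/2 = 87925.
η = (ΔQ/Q̄) ÷ (ΔI/Ī) = (-352.8/813.9) ÷ (-25850/87925) = 1.474.
η > 1 ⇒ luxury.

1.474 (luxury)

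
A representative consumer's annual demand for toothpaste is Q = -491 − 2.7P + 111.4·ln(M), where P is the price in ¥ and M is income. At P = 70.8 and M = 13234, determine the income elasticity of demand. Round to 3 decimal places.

At P = 70.8, M = 13234: Q = 375.087.
Holding P constant, ∂Q/∂M = 111.4/M = 0.00841771.
η_M = (∂Q/∂M)·(M/Q) = 0.00841771 × (13234/375.087) = 0.297.

0.297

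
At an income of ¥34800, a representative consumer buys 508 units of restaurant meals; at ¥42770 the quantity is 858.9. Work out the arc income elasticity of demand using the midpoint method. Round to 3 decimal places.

2.499

ΔQ = 858.9 − 508 = 350.9; midpoint Q̄ = (508 + 858.9)/2 = 683.45.
ΔI = 42770 − 34800 = 7970; midpoint Ī = (34800 + 42770)/2 = 38785.
η = (ΔQ/Q̄) ÷ (ΔI/Ī) = (350.9/683.45) ÷ (7970/38785) = 2.499.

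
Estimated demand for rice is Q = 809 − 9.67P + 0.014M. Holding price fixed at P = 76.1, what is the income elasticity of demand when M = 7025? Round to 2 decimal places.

0.57

At P = 76.1, M = 7025: Q = 171.463.
Holding P constant, ∂Q/∂M = 0.014.
η_M = (∂Q/∂M)·(M/Q) = 0.014 × (7025/171.463) = 0.57.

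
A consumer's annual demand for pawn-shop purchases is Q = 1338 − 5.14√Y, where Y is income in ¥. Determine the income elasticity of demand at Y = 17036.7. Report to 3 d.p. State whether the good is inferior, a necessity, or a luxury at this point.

-0.503 (inferior good)

At Y = 17036.7: Q = 667.103.
dQ/dY = -5.14/(2√Y) = -0.0196898 at this income.
η = (dQ/dY)·(Y/Q) = -0.0196898 × (17036.7/667.103) = -0.503.
Since η < 0, the good is an inferior good.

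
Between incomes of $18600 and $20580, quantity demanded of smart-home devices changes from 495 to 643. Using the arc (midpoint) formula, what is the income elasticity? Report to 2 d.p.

ΔQ = 643 − 495 = 148; midpoint Q̄ = (495 + 643)/2 = 569.
ΔI = 20580 − 18600 = 1980; midpoint Ī = (18600 + 20580)/2 = 19590.
η = (ΔQ/Q̄) ÷ (ΔI/Ī) = (148/569) ÷ (1980/19590) = 2.57.

2.57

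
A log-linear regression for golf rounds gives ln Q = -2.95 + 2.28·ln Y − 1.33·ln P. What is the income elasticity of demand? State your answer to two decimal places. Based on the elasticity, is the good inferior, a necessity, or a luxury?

2.28 (luxury)

In a log-linear demand, the coefficient on ln Y is the income elasticity.
So η = 2.28.
η > 1 ⇒ luxury.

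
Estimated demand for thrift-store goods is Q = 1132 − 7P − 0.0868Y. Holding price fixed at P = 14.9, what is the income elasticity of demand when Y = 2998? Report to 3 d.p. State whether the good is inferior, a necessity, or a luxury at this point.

At P = 14.9, Y = 2998: Q = 767.474.
Holding P constant, ∂Q/∂Y = −0.0868.
η_Y = (∂Q/∂Y)·(Y/Q) = -0.0868 × (2998/767.474) = -0.339.
Since η < 0, this is an inferior good.

-0.339 (inferior good)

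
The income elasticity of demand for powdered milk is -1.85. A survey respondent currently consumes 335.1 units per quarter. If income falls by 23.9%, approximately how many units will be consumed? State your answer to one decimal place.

%ΔQ ≈ η × %ΔI = -1.85 × (-23.9%) = 44.215%.
New Q ≈ 335.1 × (1 + 0.44215) = 483.3.

483.3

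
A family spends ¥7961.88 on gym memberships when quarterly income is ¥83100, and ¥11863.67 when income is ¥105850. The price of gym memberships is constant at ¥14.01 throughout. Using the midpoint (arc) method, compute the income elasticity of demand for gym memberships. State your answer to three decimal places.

With a constant price, Q₁ = 7961.88/14.01 = 568.300 and Q₂ = 11863.67/14.01 = 846.800 (equivalently, work directly with expenditure since P cancels).
Midpoint %ΔQ = (11863.67 − 7961.88)/9912.78 = 0.39361; midpoint %ΔI = (105850 − 83100)/94475 = 0.24080.
η = 0.39361 / 0.24080 = 1.635.

1.635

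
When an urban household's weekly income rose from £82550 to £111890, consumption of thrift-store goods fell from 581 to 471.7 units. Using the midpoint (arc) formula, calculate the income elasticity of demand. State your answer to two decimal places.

-0.69

ΔQ = 471.7 − 581 = -109.3; midpoint Q̄ = (581 + 471.7)/2 = 526.35.
ΔI = 111890 − 82550 = 29340; midpoint Ī = (82550 + 111890)/2 = 97220.
η = (ΔQ/Q̄) ÷ (ΔI/Ī) = (-109.3/526.35) ÷ (29340/97220) = -0.69.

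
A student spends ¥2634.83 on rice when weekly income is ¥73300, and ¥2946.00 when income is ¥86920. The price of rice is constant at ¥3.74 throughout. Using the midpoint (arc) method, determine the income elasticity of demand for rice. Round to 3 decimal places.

0.656

With a constant price, Q₁ = 2634.83/3.74 = 704.500 and Q₂ = 2946.00/3.74 = 787.701 (equivalently, work directly with expenditure since P cancels).
Midpoint %ΔQ = (2946.00 − 2634.83)/2790.42 = 0.11151; midpoint %ΔI = (86920 − 73300)/80110 = 0.17002.
η = 0.11151 / 0.17002 = 0.656.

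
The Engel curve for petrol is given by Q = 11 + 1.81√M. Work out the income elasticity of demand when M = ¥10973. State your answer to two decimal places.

0.47

At M = 10973: Q = 200.601.
dQ/dM = 1.81/(2√M) = 0.00863945 at this income.
η = (dQ/dM)·(M/Q) = 0.00863945 × (10973/200.601) = 0.47.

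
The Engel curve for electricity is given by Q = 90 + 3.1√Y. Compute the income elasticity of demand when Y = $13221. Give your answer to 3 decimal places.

At Y = 13221: Q = 446.446.
dQ/dY = 3.1/(2√Y) = 0.0134803 at this income.
η = (dQ/dY)·(Y/Q) = 0.0134803 × (13221/446.446) = 0.399.

0.399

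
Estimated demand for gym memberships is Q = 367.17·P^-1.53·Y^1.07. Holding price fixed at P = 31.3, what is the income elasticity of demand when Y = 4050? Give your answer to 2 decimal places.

For a multiplicative demand Q = A·P^α·Y^β, the income elasticity is β everywhere.
Here β = 1.07, so η = 1.07.

1.07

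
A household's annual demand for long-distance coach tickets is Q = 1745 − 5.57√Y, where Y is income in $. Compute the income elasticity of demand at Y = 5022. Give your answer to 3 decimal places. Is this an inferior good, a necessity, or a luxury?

-0.146 (inferior good)

At Y = 5022: Q = 1350.276.
dQ/dY = -5.57/(2√Y) = -0.0392995 at this income.
η = (dQ/dY)·(Y/Q) = -0.0392995 × (5022/1350.276) = -0.146.
Since η < 0, the good is an inferior good.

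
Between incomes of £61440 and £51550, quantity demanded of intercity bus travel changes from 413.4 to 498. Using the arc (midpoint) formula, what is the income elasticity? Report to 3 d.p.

-1.060

ΔQ = 498 − 413.4 = 84.6; midpoint Q̄ = (413.4 + 498)/2 = 455.7.
ΔI = 51550 − 61440 = -9890; midpoint Ī = (61440 + 51550)/2 = 56495.
η = (ΔQ/Q̄) ÷ (ΔI/Ī) = (84.6/455.7) ÷ (-9890/56495) = -1.060.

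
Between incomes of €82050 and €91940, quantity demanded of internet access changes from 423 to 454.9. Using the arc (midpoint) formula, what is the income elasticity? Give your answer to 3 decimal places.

0.639

ΔQ = 454.9 − 423 = 31.9; midpoint Q̄ = (423 + 454.9)/2 = 438.95.
ΔI = 91940 − 82050 = 9890; midpoint Ī = (82050 + 91940)/2 = 86995.
η = (ΔQ/Q̄) ÷ (ΔI/Ī) = (31.9/438.95) ÷ (9890/86995) = 0.639.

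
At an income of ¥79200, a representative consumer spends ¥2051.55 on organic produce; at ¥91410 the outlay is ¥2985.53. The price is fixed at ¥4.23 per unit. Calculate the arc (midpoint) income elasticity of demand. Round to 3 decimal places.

With a constant price, Q₁ = 2051.55/4.23 = 485.000 and Q₂ = 2985.53/4.23 = 705.799 (equivalently, work directly with expenditure since P cancels).
Midpoint %ΔQ = (2985.53 − 2051.55)/2518.54 = 0.37084; midpoint %ΔI = (91410 − 79200)/85305 = 0.14313.
η = 0.37084 / 0.14313 = 2.591.

2.591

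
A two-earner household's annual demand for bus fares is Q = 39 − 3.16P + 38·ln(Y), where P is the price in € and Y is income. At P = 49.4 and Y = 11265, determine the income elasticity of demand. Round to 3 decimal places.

At P = 49.4, Y = 11265: Q = 237.415.
Holding P constant, ∂Q/∂Y = 38/Y = 0.00337328.
η_Y = (∂Q/∂Y)·(Y/Q) = 0.00337328 × (11265/237.415) = 0.160.

0.160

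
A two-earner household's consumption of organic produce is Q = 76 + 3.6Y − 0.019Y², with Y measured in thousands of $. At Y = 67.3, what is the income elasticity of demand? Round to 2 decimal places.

At Y = 67.3: Q = 232.2235.
dQ/dY = 3.6 − 0.038Y = 1.04260.
η = (dQ/dY)·(Y/Q) = 1.04260 × (67.3/232.2235) = 0.30.

0.30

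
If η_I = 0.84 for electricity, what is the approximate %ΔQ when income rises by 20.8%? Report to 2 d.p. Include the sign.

17.47%

%ΔQ ≈ η × %ΔI = 0.84 × 20.8% = 17.47%.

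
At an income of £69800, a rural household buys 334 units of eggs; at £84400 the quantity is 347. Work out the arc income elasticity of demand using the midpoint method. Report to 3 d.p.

ΔQ = 347 − 334 = 13; midpoint Q̄ = (334 + 347)/2 = 340.5.
ΔI = 84400 − 69800 = 14600; midpoint Ī = (69800 + 84400)/2 = 77100.
η = (ΔQ/Q̄) ÷ (ΔI/Ī) = (13/340.5) ÷ (14600/77100) = 0.202.

0.202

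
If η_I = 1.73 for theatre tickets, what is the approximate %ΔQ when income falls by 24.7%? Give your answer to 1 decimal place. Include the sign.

%ΔQ ≈ η × %ΔI = 1.73 × (-24.7%) = -42.7%.

-42.7%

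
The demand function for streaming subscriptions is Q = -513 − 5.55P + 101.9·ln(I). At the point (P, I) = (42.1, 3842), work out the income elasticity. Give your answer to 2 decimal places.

1.08

At P = 42.1, I = 3842: Q = 94.402.
Holding P constant, ∂Q/∂I = 101.9/I = 0.0265226.
η_I = (∂Q/∂I)·(I/Q) = 0.0265226 × (3842/94.402) = 1.08.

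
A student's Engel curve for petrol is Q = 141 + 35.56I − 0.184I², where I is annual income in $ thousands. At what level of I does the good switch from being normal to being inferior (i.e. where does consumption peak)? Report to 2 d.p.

dQ/dI = 35.56 − 0.368I.
The good is inferior where dQ/dI < 0. Setting dQ/dI = 0 gives I = 35.56 / 0.368 = 96.63.

96.63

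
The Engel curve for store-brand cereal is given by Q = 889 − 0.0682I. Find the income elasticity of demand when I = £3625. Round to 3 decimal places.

At I = 3625: Q = 641.775.
dQ/dI = −0.0682.
η = (dQ/dI)·(I/Q) = -0.0682 × (3625/641.775) = -0.385.

-0.385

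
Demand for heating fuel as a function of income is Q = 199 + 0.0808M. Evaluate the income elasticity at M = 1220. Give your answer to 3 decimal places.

0.331

At M = 1220: Q = 297.576.
dQ/dM = 0.0808.
η = (dQ/dM)·(M/Q) = 0.0808 × (1220/297.576) = 0.331.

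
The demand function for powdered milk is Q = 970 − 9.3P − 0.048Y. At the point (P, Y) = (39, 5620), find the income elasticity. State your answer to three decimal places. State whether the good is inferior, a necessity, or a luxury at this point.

At P = 39, Y = 5620: Q = 337.540.
Holding P constant, ∂Q/∂Y = −0.048.
η_Y = (∂Q/∂Y)·(Y/Q) = -0.048 × (5620/337.540) = -0.799.
Since η < 0, this is an inferior good.

-0.799 (inferior good)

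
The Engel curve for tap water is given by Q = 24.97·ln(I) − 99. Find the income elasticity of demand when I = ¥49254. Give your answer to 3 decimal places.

At I = 49254: Q = 170.795.
dQ/dI = 24.97/I = 0.000506964 at this income.
η = (dQ/dI)·(I/Q) = 0.000506964 × (49254/170.795) = 0.146.

0.146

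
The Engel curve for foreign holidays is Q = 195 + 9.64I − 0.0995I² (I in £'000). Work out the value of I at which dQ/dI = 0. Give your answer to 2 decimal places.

dQ/dI = 9.64 − 0.199I.
The good is inferior where dQ/dI < 0. Setting dQ/dI = 0 gives I = 9.64 / 0.199 = 48.44.

48.44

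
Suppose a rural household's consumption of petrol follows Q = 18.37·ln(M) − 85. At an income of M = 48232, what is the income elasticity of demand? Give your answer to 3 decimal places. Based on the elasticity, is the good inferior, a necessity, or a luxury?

0.162 (necessity)

At M = 48232: Q = 113.098.
dQ/dM = 18.37/M = 0.000380867 at this income.
η = (dQ/dM)·(M/Q) = 0.000380867 × (48232/113.098) = 0.162.
Since 0 < η < 1, the good is a necessity.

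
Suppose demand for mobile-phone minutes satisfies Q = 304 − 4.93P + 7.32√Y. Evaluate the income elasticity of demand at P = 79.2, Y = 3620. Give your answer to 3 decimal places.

At P = 79.2, Y = 3620: Q = 353.962.
Holding P constant, ∂Q/∂Y = 7.32/(2√Y) = 0.0608313.
η_Y = (∂Q/∂Y)·(Y/Q) = 0.0608313 × (3620/353.962) = 0.622.

0.622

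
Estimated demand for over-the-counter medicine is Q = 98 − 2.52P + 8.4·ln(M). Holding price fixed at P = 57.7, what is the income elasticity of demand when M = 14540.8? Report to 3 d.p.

0.254

At P = 57.7, M = 14540.8: Q = 33.108.
Holding P constant, ∂Q/∂M = 8.4/M = 0.000577685.
η_M = (∂Q/∂M)·(M/Q) = 0.000577685 × (14540.8/33.108) = 0.254.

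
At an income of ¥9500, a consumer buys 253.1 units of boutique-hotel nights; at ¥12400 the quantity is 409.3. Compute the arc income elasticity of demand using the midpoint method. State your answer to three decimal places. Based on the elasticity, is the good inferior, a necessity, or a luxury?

ΔQ = 409.3 − 253.1 = 156.2; midpoint Q̄ = (253.1 + 409.3)/2 = 331.2.
ΔI = 12400 − 9500 = 2900; midpoint Ī = (9500 + 12400)/2 = 10950.
η = (ΔQ/Q̄) ÷ (ΔI/Ī) = (156.2/331.2) ÷ (2900/10950) = 1.781.
η > 1 ⇒ luxury.

1.781 (luxury)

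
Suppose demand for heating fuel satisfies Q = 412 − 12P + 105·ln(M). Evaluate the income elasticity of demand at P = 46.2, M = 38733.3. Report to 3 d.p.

At P = 46.2, M = 38733.3: Q = 966.868.
Holding P constant, ∂Q/∂M = 105/M = 0.00271085.
η_M = (∂Q/∂M)·(M/Q) = 0.00271085 × (38733.3/966.868) = 0.109.

0.109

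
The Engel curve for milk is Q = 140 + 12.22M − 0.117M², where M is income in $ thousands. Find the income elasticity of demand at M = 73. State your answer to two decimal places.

At M = 73: Q = 408.5670.
dQ/dM = 12.22 − 0.234M = -4.86200.
η = (dQ/dM)·(M/Q) = -4.86200 × (73/408.5670) = -0.87.

-0.87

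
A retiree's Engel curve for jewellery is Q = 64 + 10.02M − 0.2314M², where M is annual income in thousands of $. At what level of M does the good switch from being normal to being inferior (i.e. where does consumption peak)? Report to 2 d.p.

21.65

dQ/dM = 10.02 − 0.4628M.
The good is inferior where dQ/dM < 0. Setting dQ/dM = 0 gives M = 10.02 / 0.4628 = 21.65.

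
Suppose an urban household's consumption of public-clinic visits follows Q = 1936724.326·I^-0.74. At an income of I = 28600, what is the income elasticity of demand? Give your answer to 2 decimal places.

-0.74

For Q = A·I^β the income elasticity is constant and equal to β.
Here β = -0.74, so η = -0.74.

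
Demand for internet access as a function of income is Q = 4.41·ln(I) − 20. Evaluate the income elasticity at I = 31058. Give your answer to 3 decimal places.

At I = 31058: Q = 25.615.
dQ/dI = 4.41/I = 0.000141992 at this income.
η = (dQ/dI)·(I/Q) = 0.000141992 × (31058/25.615) = 0.172.

0.172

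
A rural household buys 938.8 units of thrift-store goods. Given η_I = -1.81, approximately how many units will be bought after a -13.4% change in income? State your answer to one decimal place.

%ΔQ ≈ η × %ΔI = -1.81 × (-13.4%) = 24.254%.
New Q ≈ 938.8 × (1 + 0.24254) = 1166.5.

1166.5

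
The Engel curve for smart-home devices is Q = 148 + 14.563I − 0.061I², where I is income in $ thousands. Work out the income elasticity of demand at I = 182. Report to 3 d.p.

At I = 182: Q = 777.9020.
dQ/dI = 14.563 − 0.122I = -7.64100.
η = (dQ/dI)·(I/Q) = -7.64100 × (182/777.9020) = -1.788.

-1.788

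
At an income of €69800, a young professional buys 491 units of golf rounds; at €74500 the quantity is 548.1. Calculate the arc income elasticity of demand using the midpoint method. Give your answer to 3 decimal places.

ΔQ = 548.1 − 491 = 57.1; midpoint Q̄ = (491 + 548.1)/2 = 519.55.
ΔI = 74500 − 69800 = 4700; midpoint Ī = (69800 + 74500)/2 = 72150.
η = (ΔQ/Q̄) ÷ (ΔI/Ī) = (57.1/519.55) ÷ (4700/72150) = 1.687.

1.687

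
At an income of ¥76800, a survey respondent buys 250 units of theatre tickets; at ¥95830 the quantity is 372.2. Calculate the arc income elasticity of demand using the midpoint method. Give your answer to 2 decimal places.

ΔQ = 372.2 − 250 = 122.2; midpoint Q̄ = (250 + 372.2)/2 = 311.1.
ΔI = 95830 − 76800 = 19030; midpoint Ī = (76800 + 95830)/2 = 86315.
η = (ΔQ/Q̄) ÷ (ΔI/Ī) = (122.2/311.1) ÷ (19030/86315) = 1.78.

1.78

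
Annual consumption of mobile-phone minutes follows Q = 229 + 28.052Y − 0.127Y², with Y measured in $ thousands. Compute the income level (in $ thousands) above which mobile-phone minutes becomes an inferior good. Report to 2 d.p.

dQ/dY = 28.052 − 0.254Y.
The good is inferior where dQ/dY < 0. Setting dQ/dY = 0 gives Y = 28.052 / 0.254 = 110.44.

110.44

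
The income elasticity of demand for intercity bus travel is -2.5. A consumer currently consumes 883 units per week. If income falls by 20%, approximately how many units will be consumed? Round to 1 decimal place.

%ΔQ ≈ η × %ΔI = -2.5 × (-20%) = 50%.
New Q ≈ 883 × (1 + 0.5) = 1324.5.

1324.5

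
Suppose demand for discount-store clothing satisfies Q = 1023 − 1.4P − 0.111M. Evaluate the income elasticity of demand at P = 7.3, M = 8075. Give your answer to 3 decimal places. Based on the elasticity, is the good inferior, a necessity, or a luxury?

At P = 7.3, M = 8075: Q = 116.455.
Holding P constant, ∂Q/∂M = −0.111.
η_M = (∂Q/∂M)·(M/Q) = -0.111 × (8075/116.455) = -7.697.
Since η < 0, this is an inferior good.

-7.697 (inferior good)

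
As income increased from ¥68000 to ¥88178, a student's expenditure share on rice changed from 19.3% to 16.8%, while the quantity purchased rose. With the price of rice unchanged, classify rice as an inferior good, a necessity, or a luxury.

necessity

Quantity rises but the budget share falls as income rises, so 0 < η < 1.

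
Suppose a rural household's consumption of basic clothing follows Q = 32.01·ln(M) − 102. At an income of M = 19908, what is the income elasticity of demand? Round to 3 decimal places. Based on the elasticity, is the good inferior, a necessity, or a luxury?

At M = 19908: Q = 214.863.
dQ/dM = 32.01/M = 0.0016079 at this income.
η = (dQ/dM)·(M/Q) = 0.0016079 × (19908/214.863) = 0.149.
Since 0 < η < 1, the good is a necessity.

0.149 (necessity)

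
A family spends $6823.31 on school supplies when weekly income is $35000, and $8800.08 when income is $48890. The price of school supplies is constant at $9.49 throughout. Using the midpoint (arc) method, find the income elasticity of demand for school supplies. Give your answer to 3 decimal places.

With a constant price, Q₁ = 6823.31/9.49 = 719.000 and Q₂ = 8800.08/9.49 = 927.300 (equivalently, work directly with expenditure since P cancels).
Midpoint %ΔQ = (8800.08 − 6823.31)/7811.70 = 0.25305; midpoint %ΔI = (48890 − 35000)/41945 = 0.33115.
η = 0.25305 / 0.33115 = 0.764.

0.764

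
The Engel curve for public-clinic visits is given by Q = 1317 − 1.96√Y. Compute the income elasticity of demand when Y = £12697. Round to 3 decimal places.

-0.101

At Y = 12697: Q = 1096.145.
dQ/dY = -1.96/(2√Y) = -0.00869712 at this income.
η = (dQ/dY)·(Y/Q) = -0.00869712 × (12697/1096.145) = -0.101.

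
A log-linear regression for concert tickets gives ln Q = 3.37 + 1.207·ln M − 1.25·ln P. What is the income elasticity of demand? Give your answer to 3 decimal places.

1.207

In a log-linear demand, the coefficient on ln M is the income elasticity.
So η = 1.207.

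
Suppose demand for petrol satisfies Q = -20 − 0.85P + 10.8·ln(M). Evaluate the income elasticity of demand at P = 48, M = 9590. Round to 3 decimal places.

0.283

At P = 48, M = 9590: Q = 38.220.
Holding P constant, ∂Q/∂M = 10.8/M = 0.00112617.
η_M = (∂Q/∂M)·(M/Q) = 0.00112617 × (9590/38.220) = 0.283.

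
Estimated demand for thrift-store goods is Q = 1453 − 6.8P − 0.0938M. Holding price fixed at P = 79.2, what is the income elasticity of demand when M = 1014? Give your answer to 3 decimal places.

-0.116

At P = 79.2, M = 1014: Q = 819.327.
Holding P constant, ∂Q/∂M = −0.0938.
η_M = (∂Q/∂M)·(M/Q) = -0.0938 × (1014/819.327) = -0.116.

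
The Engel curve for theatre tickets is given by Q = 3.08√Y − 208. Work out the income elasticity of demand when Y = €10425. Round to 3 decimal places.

At Y = 10425: Q = 106.477.
dQ/dY = 3.08/(2√Y) = 0.0150828 at this income.
η = (dQ/dY)·(Y/Q) = 0.0150828 × (10425/106.477) = 1.477.

1.477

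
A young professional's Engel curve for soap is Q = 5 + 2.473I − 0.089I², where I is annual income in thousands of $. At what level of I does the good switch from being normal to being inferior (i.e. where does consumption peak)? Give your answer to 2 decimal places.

dQ/dI = 2.473 − 0.178I.
The good is inferior where dQ/dI < 0. Setting dQ/dI = 0 gives I = 2.473 / 0.178 = 13.89.

13.89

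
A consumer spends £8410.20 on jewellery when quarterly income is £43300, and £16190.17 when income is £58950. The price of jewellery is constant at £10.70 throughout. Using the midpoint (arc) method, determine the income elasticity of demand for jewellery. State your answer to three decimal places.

2.066

With a constant price, Q₁ = 8410.20/10.70 = 786.000 and Q₂ = 16190.17/10.70 = 1513.100 (equivalently, work directly with expenditure since P cancels).
Midpoint %ΔQ = (16190.17 − 8410.20)/12300.19 = 0.63251; midpoint %ΔI = (58950 − 43300)/51125 = 0.30611.
η = 0.63251 / 0.30611 = 2.066.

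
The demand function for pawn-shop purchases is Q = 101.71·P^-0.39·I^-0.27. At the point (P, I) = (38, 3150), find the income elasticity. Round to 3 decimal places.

-0.270

For a multiplicative demand Q = A·P^α·I^β, the income elasticity is β everywhere.
Here β = -0.27, so η = -0.270.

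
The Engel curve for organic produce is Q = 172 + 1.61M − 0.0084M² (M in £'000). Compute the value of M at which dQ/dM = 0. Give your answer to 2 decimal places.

dQ/dM = 1.61 − 0.0168M.
The good is inferior where dQ/dM < 0. Setting dQ/dM = 0 gives M = 1.61 / 0.0168 = 95.83.

95.83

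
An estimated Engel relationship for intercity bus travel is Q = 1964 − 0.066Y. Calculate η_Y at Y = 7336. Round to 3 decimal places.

-0.327

At Y = 7336: Q = 1479.824.
dQ/dY = −0.066.
η = (dQ/dY)·(Y/Q) = -0.066 × (7336/1479.824) = -0.327.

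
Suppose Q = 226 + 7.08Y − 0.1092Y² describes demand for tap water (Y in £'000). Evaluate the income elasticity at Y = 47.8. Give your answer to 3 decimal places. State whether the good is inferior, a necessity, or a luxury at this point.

-0.510 (inferior good)

At Y = 47.8: Q = 314.9195.
dQ/dY = 7.08 − 0.2184Y = -3.35952.
η = (dQ/dY)·(Y/Q) = -3.35952 × (47.8/314.9195) = -0.510.
η < 0 ⇒ inferior good.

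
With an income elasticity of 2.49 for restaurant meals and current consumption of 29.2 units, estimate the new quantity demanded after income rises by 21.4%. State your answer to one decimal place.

%ΔQ ≈ η × %ΔI = 2.49 × 21.4% = 53.286%.
New Q ≈ 29.2 × (1 + 0.53286) = 44.8.

44.8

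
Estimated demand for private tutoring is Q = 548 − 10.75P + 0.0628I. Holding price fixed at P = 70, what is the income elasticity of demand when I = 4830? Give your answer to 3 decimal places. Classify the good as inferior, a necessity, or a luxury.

At P = 70, I = 4830: Q = 98.824.
Holding P constant, ∂Q/∂I = 0.0628.
η_I = (∂Q/∂I)·(I/Q) = 0.0628 × (4830/98.824) = 3.069.
Since η > 1, this is a luxury.

3.069 (luxury)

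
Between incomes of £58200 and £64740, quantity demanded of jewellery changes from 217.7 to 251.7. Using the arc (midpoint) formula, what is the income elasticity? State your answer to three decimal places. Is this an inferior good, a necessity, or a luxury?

ΔQ = 251.7 − 217.7 = 34; midpoint Q̄ = (217.7 + 251.7)/2 = 234.7.
ΔI = 64740 − 58200 = 6540; midpoint Ī = (58200 + 64740)/2 = 61470.
η = (ΔQ/Q̄) ÷ (ΔI/Ī) = (34/234.7) ÷ (6540/61470) = 1.362.
η > 1 ⇒ luxury.

1.362 (luxury)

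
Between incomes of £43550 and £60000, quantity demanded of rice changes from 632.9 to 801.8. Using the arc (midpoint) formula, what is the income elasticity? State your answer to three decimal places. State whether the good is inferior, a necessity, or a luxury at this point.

ΔQ = 801.8 − 632.9 = 168.9; midpoint Q̄ = (632.9 + 801.8)/2 = 717.35.
ΔI = 60000 − 43550 = 16450; midpoint Ī = (43550 + 60000)/2 = 51775.
η = (ΔQ/Q̄) ÷ (ΔI/Ī) = (168.9/717.35) ÷ (16450/51775) = 0.741.
0 < η < 1 ⇒ necessity.

0.741 (necessity)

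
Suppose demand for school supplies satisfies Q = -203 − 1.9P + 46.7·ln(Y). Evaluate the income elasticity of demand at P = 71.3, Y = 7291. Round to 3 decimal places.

At P = 71.3, Y = 7291: Q = 76.898.
Holding P constant, ∂Q/∂Y = 46.7/Y = 0.00640516.
η_Y = (∂Q/∂Y)·(Y/Q) = 0.00640516 × (7291/76.898) = 0.607.

0.607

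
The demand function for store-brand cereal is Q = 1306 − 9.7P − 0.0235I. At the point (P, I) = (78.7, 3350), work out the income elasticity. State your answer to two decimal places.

At P = 78.7, I = 3350: Q = 463.885.
Holding P constant, ∂Q/∂I = −0.0235.
η_I = (∂Q/∂I)·(I/Q) = -0.0235 × (3350/463.885) = -0.17.

-0.17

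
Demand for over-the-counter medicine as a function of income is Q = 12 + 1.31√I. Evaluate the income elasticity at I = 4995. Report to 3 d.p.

0.443

At I = 4995: Q = 104.585.
dQ/dI = 1.31/(2√I) = 0.00926773 at this income.
η = (dQ/dI)·(I/Q) = 0.00926773 × (4995/104.585) = 0.443.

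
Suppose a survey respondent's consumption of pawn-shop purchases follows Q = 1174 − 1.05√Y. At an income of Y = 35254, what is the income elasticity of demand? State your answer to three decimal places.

-0.101

At Y = 35254: Q = 976.851.
dQ/dY = -1.05/(2√Y) = -0.00279612 at this income.
η = (dQ/dY)·(Y/Q) = -0.00279612 × (35254/976.851) = -0.101.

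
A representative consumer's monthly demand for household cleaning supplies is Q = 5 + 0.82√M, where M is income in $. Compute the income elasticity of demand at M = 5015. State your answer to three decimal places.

At M = 5015: Q = 63.070.
dQ/dM = 0.82/(2√M) = 0.0057896 at this income.
η = (dQ/dM)·(M/Q) = 0.0057896 × (5015/63.070) = 0.460.

0.460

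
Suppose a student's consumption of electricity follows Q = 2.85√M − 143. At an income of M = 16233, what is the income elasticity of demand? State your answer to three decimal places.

At M = 16233: Q = 220.115.
dQ/dM = 2.85/(2√M) = 0.0111845 at this income.
η = (dQ/dM)·(M/Q) = 0.0111845 × (16233/220.115) = 0.825.

0.825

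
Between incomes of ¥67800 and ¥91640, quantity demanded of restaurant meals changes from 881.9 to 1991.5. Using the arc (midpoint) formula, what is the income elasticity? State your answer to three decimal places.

ΔQ = 1991.5 − 881.9 = 1109.6; midpoint Q̄ = (881.9 + 1991.5)/2 = 1436.7.
ΔI = 91640 − 67800 = 23840; midpoint Ī = (67800 + 91640)/2 = 79720.
η = (ΔQ/Q̄) ÷ (ΔI/Ī) = (1109.6/1436.7) ÷ (23840/79720) = 2.583.

2.583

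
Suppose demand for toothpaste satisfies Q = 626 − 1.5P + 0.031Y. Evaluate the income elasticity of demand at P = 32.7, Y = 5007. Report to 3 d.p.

0.212

At P = 32.7, Y = 5007: Q = 732.167.
Holding P constant, ∂Q/∂Y = 0.031.
η_Y = (∂Q/∂Y)·(Y/Q) = 0.031 × (5007/732.167) = 0.212.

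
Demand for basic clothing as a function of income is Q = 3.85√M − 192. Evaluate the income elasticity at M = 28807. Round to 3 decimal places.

At M = 28807: Q = 461.446.
dQ/dM = 3.85/(2√M) = 0.0113418 at this income.
η = (dQ/dM)·(M/Q) = 0.0113418 × (28807/461.446) = 0.708.

0.708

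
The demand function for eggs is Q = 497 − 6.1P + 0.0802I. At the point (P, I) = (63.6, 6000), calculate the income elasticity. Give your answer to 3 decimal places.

At P = 63.6, I = 6000: Q = 590.240.
Holding P constant, ∂Q/∂I = 0.0802.
η_I = (∂Q/∂I)·(I/Q) = 0.0802 × (6000/590.240) = 0.815.

0.815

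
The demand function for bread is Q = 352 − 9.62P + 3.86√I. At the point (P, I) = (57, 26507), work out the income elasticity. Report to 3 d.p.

At P = 57, I = 26507: Q = 432.105.
Holding P constant, ∂Q/∂I = 3.86/(2√I) = 0.0118543.
η_I = (∂Q/∂I)·(I/Q) = 0.0118543 × (26507/432.105) = 0.727.

0.727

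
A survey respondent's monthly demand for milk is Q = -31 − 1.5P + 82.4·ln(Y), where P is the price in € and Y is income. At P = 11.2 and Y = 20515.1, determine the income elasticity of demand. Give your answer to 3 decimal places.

0.107

At P = 11.2, Y = 20515.1: Q = 770.343.
Holding P constant, ∂Q/∂Y = 82.4/Y = 0.00401655.
η_Y = (∂Q/∂Y)·(Y/Q) = 0.00401655 × (20515.1/770.343) = 0.107.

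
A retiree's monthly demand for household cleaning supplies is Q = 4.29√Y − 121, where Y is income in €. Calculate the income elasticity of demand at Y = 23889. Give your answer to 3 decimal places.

0.612

At Y = 23889: Q = 542.065.
dQ/dY = 4.29/(2√Y) = 0.013878 at this income.
η = (dQ/dY)·(Y/Q) = 0.013878 × (23889/542.065) = 0.612.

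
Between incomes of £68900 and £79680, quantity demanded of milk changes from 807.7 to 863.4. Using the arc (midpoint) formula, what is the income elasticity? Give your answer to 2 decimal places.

ΔQ = 863.4 − 807.7 = 55.7; midpoint Q̄ = (807.7 + 863.4)/2 = 835.55.
ΔI = 79680 − 68900 = 10780; midpoint Ī = (68900 + 79680)/2 = 74290.
η = (ΔQ/Q̄) ÷ (ΔI/Ī) = (55.7/835.55) ÷ (10780/74290) = 0.46.

0.46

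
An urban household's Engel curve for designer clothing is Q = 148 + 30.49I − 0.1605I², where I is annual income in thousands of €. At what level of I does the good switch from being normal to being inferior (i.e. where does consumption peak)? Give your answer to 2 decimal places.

94.98

dQ/dI = 30.49 − 0.321I.
The good is inferior where dQ/dI < 0. Setting dQ/dI = 0 gives I = 30.49 / 0.321 = 94.98.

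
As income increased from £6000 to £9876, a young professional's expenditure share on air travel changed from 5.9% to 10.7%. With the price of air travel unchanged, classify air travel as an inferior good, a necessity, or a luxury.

luxury

The budget share rises as income rises, so η > 1.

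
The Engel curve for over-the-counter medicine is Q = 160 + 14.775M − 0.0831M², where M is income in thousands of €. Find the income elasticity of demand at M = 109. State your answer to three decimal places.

At M = 109: Q = 783.1639.
dQ/dM = 14.775 − 0.1662M = -3.34080.
η = (dQ/dM)·(M/Q) = -3.34080 × (109/783.1639) = -0.465.

-0.465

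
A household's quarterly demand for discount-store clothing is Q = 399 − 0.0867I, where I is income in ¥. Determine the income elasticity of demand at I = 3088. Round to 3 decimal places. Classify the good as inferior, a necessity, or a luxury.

At I = 3088: Q = 131.270.
dQ/dI = −0.0867.
η = (dQ/dI)·(I/Q) = -0.0867 × (3088/131.270) = -2.040.
Since η < 0, the good is an inferior good.

-2.040 (inferior good)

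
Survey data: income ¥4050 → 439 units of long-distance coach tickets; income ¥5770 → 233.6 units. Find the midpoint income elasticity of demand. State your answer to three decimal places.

ΔQ = 233.6 − 439 = -205.4; midpoint Q̄ = (439 + 233.6)/2 = 336.3.
ΔI = 5770 − 4050 = 1720; midpoint Ī = (4050 + 5770)/2 = 4910.
η = (ΔQ/Q̄) ÷ (ΔI/Ī) = (-205.4/336.3) ÷ (1720/4910) = -1.744.

-1.744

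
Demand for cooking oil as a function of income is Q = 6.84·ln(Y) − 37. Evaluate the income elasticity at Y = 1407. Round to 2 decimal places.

At Y = 1407: Q = 12.585.
dQ/dY = 6.84/Y = 0.00486141 at this income.
η = (dQ/dY)·(Y/Q) = 0.00486141 × (1407/12.585) = 0.54.

0.54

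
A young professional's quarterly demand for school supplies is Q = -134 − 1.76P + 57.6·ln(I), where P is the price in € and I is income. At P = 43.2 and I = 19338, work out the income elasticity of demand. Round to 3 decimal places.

0.161

At P = 43.2, I = 19338: Q = 358.470.
Holding P constant, ∂Q/∂I = 57.6/I = 0.00297859.
η_I = (∂Q/∂I)·(I/Q) = 0.00297859 × (19338/358.470) = 0.161.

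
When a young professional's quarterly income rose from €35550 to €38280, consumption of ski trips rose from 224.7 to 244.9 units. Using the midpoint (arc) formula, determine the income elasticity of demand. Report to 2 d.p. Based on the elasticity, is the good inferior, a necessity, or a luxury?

ΔQ = 244.9 − 224.7 = 20.2; midpoint Q̄ = (224.7 + 244.9)/2 = 234.8.
ΔI = 38280 − 35550 = 2730; midpoint Ī = (35550 + 38280)/2 = 36915.
η = (ΔQ/Q̄) ÷ (ΔI/Ī) = (20.2/234.8) ÷ (2730/36915) = 1.16.
η > 1 ⇒ luxury.

1.16 (luxury)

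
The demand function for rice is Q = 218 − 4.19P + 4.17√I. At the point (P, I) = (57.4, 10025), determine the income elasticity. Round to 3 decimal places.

0.528

At P = 57.4, I = 10025: Q = 395.015.
Holding P constant, ∂Q/∂I = 4.17/(2√I) = 0.020824.
η_I = (∂Q/∂I)·(I/Q) = 0.020824 × (10025/395.015) = 0.528.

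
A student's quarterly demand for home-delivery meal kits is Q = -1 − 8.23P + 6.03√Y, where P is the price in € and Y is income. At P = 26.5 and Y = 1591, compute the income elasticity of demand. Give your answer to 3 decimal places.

At P = 26.5, Y = 1591: Q = 21.426.
Holding P constant, ∂Q/∂Y = 6.03/(2√Y) = 0.0755879.
η_Y = (∂Q/∂Y)·(Y/Q) = 0.0755879 × (1591/21.426) = 5.613.

5.613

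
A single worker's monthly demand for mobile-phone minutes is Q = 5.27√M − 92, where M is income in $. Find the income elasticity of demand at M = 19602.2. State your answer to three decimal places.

0.571

At M = 19602.2: Q = 645.841.
dQ/dM = 5.27/(2√M) = 0.0188204 at this income.
η = (dQ/dM)·(M/Q) = 0.0188204 × (19602.2/645.841) = 0.571.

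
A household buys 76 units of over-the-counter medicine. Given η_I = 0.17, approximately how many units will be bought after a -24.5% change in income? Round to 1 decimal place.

72.8

%ΔQ ≈ η × %ΔI = 0.17 × (-24.5%) = -4.165%.
New Q ≈ 76 × (1 − 0.04165) = 72.8.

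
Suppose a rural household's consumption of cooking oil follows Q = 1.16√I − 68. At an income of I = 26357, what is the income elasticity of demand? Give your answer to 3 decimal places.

0.783

At I = 26357: Q = 120.324.
dQ/dI = 1.16/(2√I) = 0.00357256 at this income.
η = (dQ/dI)·(I/Q) = 0.00357256 × (26357/120.324) = 0.783.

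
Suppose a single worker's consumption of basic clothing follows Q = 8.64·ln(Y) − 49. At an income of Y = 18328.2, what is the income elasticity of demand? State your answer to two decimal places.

0.24

At Y = 18328.2: Q = 35.812.
dQ/dY = 8.64/Y = 0.000471405 at this income.
η = (dQ/dY)·(Y/Q) = 0.000471405 × (18328.2/35.812) = 0.24.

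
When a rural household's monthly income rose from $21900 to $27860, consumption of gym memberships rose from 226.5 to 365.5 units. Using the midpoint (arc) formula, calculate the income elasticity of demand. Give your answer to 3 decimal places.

ΔQ = 365.5 − 226.5 = 139; midpoint Q̄ = (226.5 + 365.5)/2 = 296.
ΔI = 27860 − 21900 = 5960; midpoint Ī = (21900 + 27860)/2 = 24880.
η = (ΔQ/Q̄) ÷ (ΔI/Ī) = (139/296) ÷ (5960/24880) = 1.960.

1.960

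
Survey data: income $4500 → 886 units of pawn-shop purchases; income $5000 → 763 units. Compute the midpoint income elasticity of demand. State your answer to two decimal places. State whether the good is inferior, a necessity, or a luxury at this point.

-1.42 (inferior good)

ΔQ = 763 − 886 = -123; midpoint Q̄ = (886 + 763)/2 = 824.5.
ΔI = 5000 − 4500 = 500; midpoint Ī = (4500 + 5000)/2 = 4750.
η = (ΔQ/Q̄) ÷ (ΔI/Ī) = (-123/824.5) ÷ (500/4750) = -1.42.
η < 0 ⇒ inferior good.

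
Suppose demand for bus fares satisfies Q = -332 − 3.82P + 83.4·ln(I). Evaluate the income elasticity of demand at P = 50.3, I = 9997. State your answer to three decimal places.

0.342

At P = 50.3, I = 9997: Q = 243.971.
Holding P constant, ∂Q/∂I = 83.4/I = 0.0083425.
η_I = (∂Q/∂I)·(I/Q) = 0.0083425 × (9997/243.971) = 0.342.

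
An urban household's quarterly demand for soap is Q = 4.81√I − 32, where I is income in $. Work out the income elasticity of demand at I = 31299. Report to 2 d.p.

0.52

At I = 31299: Q = 818.962.
dQ/dI = 4.81/(2√I) = 0.0135941 at this income.
η = (dQ/dI)·(I/Q) = 0.0135941 × (31299/818.962) = 0.52.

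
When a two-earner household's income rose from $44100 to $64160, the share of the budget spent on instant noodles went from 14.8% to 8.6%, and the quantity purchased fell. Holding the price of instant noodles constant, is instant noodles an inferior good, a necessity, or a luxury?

Quantity demanded falls as income rises, so η < 0.

inferior good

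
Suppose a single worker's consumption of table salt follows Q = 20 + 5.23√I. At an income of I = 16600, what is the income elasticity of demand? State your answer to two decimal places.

At I = 16600: Q = 693.838.
dQ/dI = 5.23/(2√I) = 0.0202963 at this income.
η = (dQ/dI)·(I/Q) = 0.0202963 × (16600/693.838) = 0.49.

0.49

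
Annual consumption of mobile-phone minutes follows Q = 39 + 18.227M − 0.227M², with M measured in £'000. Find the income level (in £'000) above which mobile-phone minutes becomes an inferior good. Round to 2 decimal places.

dQ/dM = 18.227 − 0.454M.
The good is inferior where dQ/dM < 0. Setting dQ/dM = 0 gives M = 18.227 / 0.454 = 40.15.

40.15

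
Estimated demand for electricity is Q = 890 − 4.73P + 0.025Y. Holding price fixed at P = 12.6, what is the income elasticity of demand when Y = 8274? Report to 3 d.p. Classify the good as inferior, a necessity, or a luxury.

0.199 (necessity)

At P = 12.6, Y = 8274: Q = 1037.252.
Holding P constant, ∂Q/∂Y = 0.025.
η_Y = (∂Q/∂Y)·(Y/Q) = 0.025 × (8274/1037.252) = 0.199.
Since 0 < η < 1, this is a necessity.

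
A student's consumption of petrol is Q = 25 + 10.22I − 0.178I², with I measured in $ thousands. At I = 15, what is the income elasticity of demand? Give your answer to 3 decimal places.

At I = 15: Q = 138.2500.
dQ/dI = 10.22 − 0.356I = 4.88000.
η = (dQ/dI)·(I/Q) = 4.88000 × (15/138.2500) = 0.529.

0.529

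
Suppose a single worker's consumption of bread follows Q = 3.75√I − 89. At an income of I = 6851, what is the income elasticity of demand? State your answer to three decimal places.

At I = 6851: Q = 221.390.
dQ/dI = 3.75/(2√I) = 0.0226529 at this income.
η = (dQ/dI)·(I/Q) = 0.0226529 × (6851/221.390) = 0.701.

0.701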